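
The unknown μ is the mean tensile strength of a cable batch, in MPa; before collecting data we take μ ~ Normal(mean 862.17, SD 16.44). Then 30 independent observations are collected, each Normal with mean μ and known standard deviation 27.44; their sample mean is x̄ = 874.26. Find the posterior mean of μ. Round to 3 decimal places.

Posterior mean ≈ 873.233

Prior precision 1/τ₀² = 1/16.44² = 0.00369995; data precision n/σ² = 30/27.44² = 0.0398431.
Posterior precision = 0.00369995 + 0.0398431 = 0.0435430.
Posterior mean = (0.00369995·862.17 + 0.0398431·874.26) / 0.0435430 = 873.233.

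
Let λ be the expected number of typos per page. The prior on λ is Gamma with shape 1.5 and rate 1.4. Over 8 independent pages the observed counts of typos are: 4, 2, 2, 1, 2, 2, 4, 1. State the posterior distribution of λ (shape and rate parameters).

The Poisson likelihood adds the total count to the shape and the number of exposure periods to the rate. Here ∑xᵢ = 18 and n = 8, so shape 1.5→19.5 and rate 1.4→9.4.

Posterior: Gamma(shape=19.5, rate=9.4)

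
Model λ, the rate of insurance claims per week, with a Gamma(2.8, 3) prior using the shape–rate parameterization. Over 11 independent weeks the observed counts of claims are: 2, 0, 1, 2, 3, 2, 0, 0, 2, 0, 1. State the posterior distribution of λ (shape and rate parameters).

Posterior: Gamma(shape=15.8, rate=14)

The Poisson likelihood adds the total count to the shape and the number of exposure periods to the rate. Here ∑xᵢ = 13 and n = 11, so shape 2.8→15.8 and rate 3→14.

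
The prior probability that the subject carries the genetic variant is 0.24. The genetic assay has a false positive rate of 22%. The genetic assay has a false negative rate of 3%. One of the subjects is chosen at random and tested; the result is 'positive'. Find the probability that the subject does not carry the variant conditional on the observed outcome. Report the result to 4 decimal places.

P(¬H | E) ≈ 0.4180

Write H for 'the subject carries the genetic variant'. Prior odds H:¬H = 0.24/0.76 = 0.31579. For the 'positive' outcome, the likelihood ratio is 0.97/0.22 = 4.4091.
Posterior odds = 0.31579 × 4.4091 = 1.3923, so P(H|E) = 1.3923/(1+1.3923) = 0.5820. Then P(¬H|E) = 1 − 0.5820 = 0.4180.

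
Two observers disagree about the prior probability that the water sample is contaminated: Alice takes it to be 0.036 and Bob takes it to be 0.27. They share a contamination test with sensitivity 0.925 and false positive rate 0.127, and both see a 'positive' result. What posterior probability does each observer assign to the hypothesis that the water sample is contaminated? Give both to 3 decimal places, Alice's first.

P('+'|H) = 0.925, P('+'|¬H) = 0.127.
Alice: numerator 0.925·0.036 = 0.033300; evidence = 0.033300+0.127·0.964 = 0.15573; posterior = 0.214.
Bob: numerator 0.925·0.27 = 0.24975; evidence = 0.24975+0.127·0.73 = 0.34246; posterior = 0.729.

Alice: 0.214; Bob: 0.729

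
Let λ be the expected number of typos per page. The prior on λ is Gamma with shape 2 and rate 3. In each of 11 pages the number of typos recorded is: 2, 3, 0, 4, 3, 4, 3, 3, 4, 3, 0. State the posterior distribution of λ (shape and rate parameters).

Posterior: Gamma(shape=31, rate=14)

The Poisson likelihood adds the total count to the shape and the number of exposure periods to the rate. Here ∑xᵢ = 29 and n = 11, so shape 2→31 and rate 3→14.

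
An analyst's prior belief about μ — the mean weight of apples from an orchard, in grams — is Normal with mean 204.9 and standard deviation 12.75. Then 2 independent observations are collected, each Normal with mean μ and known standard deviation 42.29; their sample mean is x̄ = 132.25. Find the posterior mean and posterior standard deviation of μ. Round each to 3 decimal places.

Posterior mean ≈ 193.724; posterior SD ≈ 11.728

Prior precision 1/τ₀² = 1/12.75² = 0.00615148; data precision n/σ² = 2/42.29² = 0.00111829.
Posterior precision = 0.00615148 + 0.00111829 = 0.00726977, giving posterior SD = 1/√0.00726977 = 11.728.
Posterior mean = (0.00615148·204.9 + 0.00111829·132.25) / 0.00726977 = 193.724.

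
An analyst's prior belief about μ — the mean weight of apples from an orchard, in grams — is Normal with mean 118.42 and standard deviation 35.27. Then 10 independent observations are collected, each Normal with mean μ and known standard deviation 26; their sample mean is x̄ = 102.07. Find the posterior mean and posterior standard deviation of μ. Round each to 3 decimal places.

Posterior mean ≈ 102.913; posterior SD ≈ 8.007

Prior precision 1/τ₀² = 1/35.27² = 0.00080388; data precision n/σ² = 10/26² = 0.0147929.
Posterior precision = 0.00080388 + 0.0147929 = 0.0155968, giving posterior SD = 1/√0.0155968 = 8.007.
Posterior mean = (0.00080388·118.42 + 0.0147929·102.07) / 0.0155968 = 102.913.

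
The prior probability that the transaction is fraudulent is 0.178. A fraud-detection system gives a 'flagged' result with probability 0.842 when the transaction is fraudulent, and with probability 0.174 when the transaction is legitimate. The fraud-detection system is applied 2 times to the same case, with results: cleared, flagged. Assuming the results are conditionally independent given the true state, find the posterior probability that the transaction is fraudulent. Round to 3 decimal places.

Posterior P(H) ≈ 0.167

With H the event that the transaction is fraudulent, the joint likelihood of the observed sequence is P(data|H) = 0.158·0.842 = 0.13304 and P(data|¬H) = 0.826·0.174 = 0.14372.
Bayes: P(H|data) = 0.178·0.13304 / (0.178·0.13304 + 0.822·0.14372) = 0.023680/0.14182 = 0.1670.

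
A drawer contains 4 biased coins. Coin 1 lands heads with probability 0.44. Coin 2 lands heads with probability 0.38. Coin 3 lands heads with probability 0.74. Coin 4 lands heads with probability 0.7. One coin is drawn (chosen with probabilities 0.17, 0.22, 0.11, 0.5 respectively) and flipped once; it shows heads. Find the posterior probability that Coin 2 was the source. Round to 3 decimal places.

P(heads|C1) = 0.44; P(heads|C2) = 0.38; P(heads|C3) = 0.74; P(heads|C4) = 0.7.
Prior × likelihood for each source: 0.17·0.44=0.07480, 0.22·0.38=0.08360, 0.11·0.74=0.08140, 0.5·0.7=0.3500. Summing gives P(heads) = 0.58980.
P(Coin 2 | heads) = 0.08360 / 0.58980 = 0.142.

Posterior probability ≈ 0.142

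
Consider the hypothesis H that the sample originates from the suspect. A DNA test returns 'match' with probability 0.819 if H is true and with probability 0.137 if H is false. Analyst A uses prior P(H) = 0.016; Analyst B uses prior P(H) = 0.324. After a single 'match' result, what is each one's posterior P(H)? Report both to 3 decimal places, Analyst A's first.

P('+'|H) = 0.819, P('+'|¬H) = 0.137.
Analyst A: numerator 0.819·0.016 = 0.013104; evidence = 0.013104+0.137·0.984 = 0.14791; posterior = 0.089.
Analyst B: numerator 0.819·0.324 = 0.26536; evidence = 0.26536+0.137·0.676 = 0.35797; posterior = 0.741.

Analyst A: 0.089; Analyst B: 0.741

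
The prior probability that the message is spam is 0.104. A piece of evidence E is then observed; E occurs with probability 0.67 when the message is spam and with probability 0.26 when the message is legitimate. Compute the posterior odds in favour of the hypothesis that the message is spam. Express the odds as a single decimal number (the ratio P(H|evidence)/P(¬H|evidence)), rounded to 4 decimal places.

Posterior odds ≈ 0.2991

Prior odds = 0.104/(1−0.104) = 0.11607. In log-odds, ln(0.11607) = -2.1535.
Add log likelihood ratio: ln(2.5769) = 0.94660.
Posterior log-odds = -1.2070, so posterior odds = exp(-1.2070) = 0.29911.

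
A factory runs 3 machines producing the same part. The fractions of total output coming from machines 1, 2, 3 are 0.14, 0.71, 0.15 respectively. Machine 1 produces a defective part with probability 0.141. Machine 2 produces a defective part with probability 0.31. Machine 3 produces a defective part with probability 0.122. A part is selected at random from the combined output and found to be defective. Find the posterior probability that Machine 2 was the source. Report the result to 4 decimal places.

Posterior probability ≈ 0.8526

P(defective|M1) = 0.141; P(defective|M2) = 0.31; P(defective|M3) = 0.122.
Prior × likelihood for each source: 0.14·0.141=0.01974, 0.71·0.31=0.2201, 0.15·0.122=0.01830. Summing gives P(defective) = 0.25814.
P(Machine 2 | defective) = 0.2201 / 0.25814 = 0.8526.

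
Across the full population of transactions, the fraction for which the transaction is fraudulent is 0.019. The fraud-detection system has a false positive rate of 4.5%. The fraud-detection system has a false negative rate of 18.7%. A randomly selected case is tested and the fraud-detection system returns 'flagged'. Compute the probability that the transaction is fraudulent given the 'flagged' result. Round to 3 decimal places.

Let H be the event that the transaction is fraudulent. P(H) = 0.019, so P(¬H) = 0.981. With E the 'flagged' result, P(E|H) = 0.813 and P(E|¬H) = 0.045.
P(E) = 0.813·0.019 + 0.045·0.981 = 0.015447 + 0.044145 = 0.059592.
By Bayes' theorem, P(H|E) = 0.015447 / 0.059592 = 0.259.

P(H | E) ≈ 0.259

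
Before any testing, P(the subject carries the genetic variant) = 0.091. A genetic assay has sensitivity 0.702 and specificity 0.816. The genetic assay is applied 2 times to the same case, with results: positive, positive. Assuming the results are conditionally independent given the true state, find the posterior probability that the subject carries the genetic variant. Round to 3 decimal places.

With H the event that the subject carries the genetic variant, the joint likelihood of the observed sequence is P(data|H) = 0.702·0.702 = 0.49280 and P(data|¬H) = 0.184·0.184 = 0.033856.
Bayes: P(H|data) = 0.091·0.49280 / (0.091·0.49280 + 0.909·0.033856) = 0.044845/0.075620 = 0.5930.

Posterior P(H) ≈ 0.593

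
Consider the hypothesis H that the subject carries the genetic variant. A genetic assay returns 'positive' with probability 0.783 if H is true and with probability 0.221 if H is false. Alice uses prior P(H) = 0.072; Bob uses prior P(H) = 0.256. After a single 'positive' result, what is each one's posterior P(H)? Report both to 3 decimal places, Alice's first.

Alice: 0.216; Bob: 0.549

The likelihood ratio for a 'positive' result is 0.783/0.221 = 3.5430.
Alice: prior odds 0.072/0.928 = 0.077586; posterior odds 0.27489; posterior probability 0.216.
Bob: prior odds 0.256/0.744 = 0.34409; posterior odds 1.2191; posterior probability 0.549.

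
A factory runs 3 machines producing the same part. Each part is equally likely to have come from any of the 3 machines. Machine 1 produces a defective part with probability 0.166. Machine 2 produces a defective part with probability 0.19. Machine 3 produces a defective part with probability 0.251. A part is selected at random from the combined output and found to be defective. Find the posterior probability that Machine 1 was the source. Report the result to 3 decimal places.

Posterior probability ≈ 0.273

Tabulate prior·likelihood by source: [1] prior 0.333333, lik 0.166, product 0.05533; [2] prior 0.333333, lik 0.19, product 0.06333; [3] prior 0.333333, lik 0.251, product 0.08367.
Normalizing constant = 0.20233; the posterior for Machine 1 is its product over the sum, 0.05533/0.20233 = 0.273.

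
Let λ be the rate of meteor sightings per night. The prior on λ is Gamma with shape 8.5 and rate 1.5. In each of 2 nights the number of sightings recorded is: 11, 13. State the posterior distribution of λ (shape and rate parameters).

Posterior: Gamma(shape=32.5, rate=3.5)

Total count ∑xᵢ = 24 over n = 2 nights.
Gamma is conjugate to the Poisson likelihood: posterior is Gamma(shape = 8.5+24 = 32.5, rate = 1.5+2 = 3.5).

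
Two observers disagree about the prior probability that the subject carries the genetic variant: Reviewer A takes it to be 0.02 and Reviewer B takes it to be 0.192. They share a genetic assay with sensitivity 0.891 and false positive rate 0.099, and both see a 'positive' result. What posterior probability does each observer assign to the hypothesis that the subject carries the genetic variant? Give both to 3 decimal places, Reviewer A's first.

Reviewer A: 0.155; Reviewer B: 0.681

The likelihood ratio for a 'positive' result is 0.891/0.099 = 9.0000.
Reviewer A: prior odds 0.02/0.98 = 0.020408; posterior odds 0.18367; posterior probability 0.155.
Reviewer B: prior odds 0.192/0.808 = 0.23762; posterior odds 2.1386; posterior probability 0.681.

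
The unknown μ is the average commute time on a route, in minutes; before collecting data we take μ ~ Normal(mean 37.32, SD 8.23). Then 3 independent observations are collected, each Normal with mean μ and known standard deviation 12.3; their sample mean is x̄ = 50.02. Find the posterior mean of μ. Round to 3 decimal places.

Prior precision 1/τ₀² = 1/8.23² = 0.0147639; data precision n/σ² = 3/12.3² = 0.0198295.
Posterior precision = 0.0147639 + 0.0198295 = 0.0345933.
Posterior mean = (0.0147639·37.32 + 0.0198295·50.02) / 0.0345933 = 44.600.

Posterior mean ≈ 44.600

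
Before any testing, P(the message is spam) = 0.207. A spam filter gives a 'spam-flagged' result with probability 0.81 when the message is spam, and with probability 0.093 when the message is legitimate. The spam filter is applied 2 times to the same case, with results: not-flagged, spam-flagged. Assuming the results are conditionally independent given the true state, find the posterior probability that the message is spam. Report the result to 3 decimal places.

Posterior P(H) ≈ 0.323

With H the event that the message is spam, the joint likelihood of the observed sequence is P(data|H) = 0.19·0.81 = 0.15390 and P(data|¬H) = 0.907·0.093 = 0.084351.
Bayes: P(H|data) = 0.207·0.15390 / (0.207·0.15390 + 0.793·0.084351) = 0.031857/0.098748 = 0.3226.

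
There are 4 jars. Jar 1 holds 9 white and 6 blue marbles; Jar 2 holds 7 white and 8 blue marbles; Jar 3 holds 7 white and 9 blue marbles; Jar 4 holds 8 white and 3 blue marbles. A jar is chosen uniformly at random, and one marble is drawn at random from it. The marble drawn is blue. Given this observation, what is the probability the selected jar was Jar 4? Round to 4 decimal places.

P(blue|Jar 1) = 0.4; P(blue|Jar 2) = 0.5333; P(blue|Jar 3) = 0.5625; P(blue|Jar 4) = 0.2727.
Prior × likelihood for each source: 0.25·0.4=0.1000, 0.25·0.5333=0.1333, 0.25·0.5625=0.1406, 0.25·0.2727=0.06818. Summing gives P(blue) = 0.44214.
P(Jar 4 | blue) = 0.06818 / 0.44214 = 0.1542.

Posterior probability ≈ 0.1542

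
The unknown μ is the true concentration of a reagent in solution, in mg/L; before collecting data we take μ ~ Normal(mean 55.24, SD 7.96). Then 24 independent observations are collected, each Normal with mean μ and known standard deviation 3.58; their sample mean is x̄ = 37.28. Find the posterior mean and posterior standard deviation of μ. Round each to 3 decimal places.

Prior precision 1/τ₀² = 1/7.96² = 0.0157824; data precision n/σ² = 24/3.58² = 1.87260.
Posterior precision = 0.0157824 + 1.87260 = 1.88838, giving posterior SD = 1/√1.88838 = 0.728.
Posterior mean = (0.0157824·55.24 + 1.87260·37.28) / 1.88838 = 37.430.

Posterior mean ≈ 37.430; posterior SD ≈ 0.728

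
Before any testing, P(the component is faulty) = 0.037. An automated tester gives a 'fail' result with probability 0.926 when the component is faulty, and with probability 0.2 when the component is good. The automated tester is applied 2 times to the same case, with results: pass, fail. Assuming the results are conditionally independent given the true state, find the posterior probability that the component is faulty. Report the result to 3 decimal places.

Posterior P(H) ≈ 0.016

With H the event that the component is faulty, the joint likelihood of the observed sequence is P(data|H) = 0.074·0.926 = 0.068524 and P(data|¬H) = 0.8·0.2 = 0.16000.
Bayes: P(H|data) = 0.037·0.068524 / (0.037·0.068524 + 0.963·0.16000) = 0.0025354/0.15662 = 0.0162.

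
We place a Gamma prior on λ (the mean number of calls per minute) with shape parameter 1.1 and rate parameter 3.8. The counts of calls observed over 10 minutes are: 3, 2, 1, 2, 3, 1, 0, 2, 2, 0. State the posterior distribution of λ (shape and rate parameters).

Posterior: Gamma(shape=17.1, rate=13.8)

The Poisson likelihood adds the total count to the shape and the number of exposure periods to the rate. Here ∑xᵢ = 16 and n = 10, so shape 1.1→17.1 and rate 3.8→13.8.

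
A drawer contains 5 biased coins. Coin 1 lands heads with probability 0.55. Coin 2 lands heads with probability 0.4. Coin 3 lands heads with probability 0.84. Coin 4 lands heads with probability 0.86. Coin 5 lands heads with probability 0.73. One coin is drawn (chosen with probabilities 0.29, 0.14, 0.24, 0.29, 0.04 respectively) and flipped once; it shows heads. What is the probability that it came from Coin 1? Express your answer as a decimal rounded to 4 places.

P(heads|C1) = 0.55; P(heads|C2) = 0.4; P(heads|C3) = 0.84; P(heads|C4) = 0.86; P(heads|C5) = 0.73.
Prior × likelihood for each source: 0.29·0.55=0.1595, 0.14·0.4=0.05600, 0.24·0.84=0.2016, 0.29·0.86=0.2494, 0.04·0.73=0.02920. Summing gives P(heads) = 0.69570.
P(Coin 1 | heads) = 0.1595 / 0.69570 = 0.2293.

Posterior probability ≈ 0.2293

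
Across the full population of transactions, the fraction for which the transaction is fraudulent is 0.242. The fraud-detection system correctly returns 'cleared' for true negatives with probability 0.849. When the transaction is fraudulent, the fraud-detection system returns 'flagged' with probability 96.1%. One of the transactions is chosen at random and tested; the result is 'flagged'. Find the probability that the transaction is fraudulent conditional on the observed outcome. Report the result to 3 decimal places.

Let H be the event that the transaction is fraudulent. P(H) = 0.242, so P(¬H) = 0.758. With E the 'flagged' result, P(E|H) = 0.961 and P(E|¬H) = 0.151.
P(E) = 0.961·0.242 + 0.151·0.758 = 0.23256 + 0.11446 = 0.34702.
By Bayes' theorem, P(H|E) = 0.23256 / 0.34702 = 0.670.

P(H | E) ≈ 0.670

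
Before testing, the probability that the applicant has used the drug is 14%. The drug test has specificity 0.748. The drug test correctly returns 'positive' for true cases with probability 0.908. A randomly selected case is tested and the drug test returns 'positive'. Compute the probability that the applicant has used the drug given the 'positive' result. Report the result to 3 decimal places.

P(H | E) ≈ 0.370

Write H for 'the applicant has used the drug'. Prior odds H:¬H = 0.14/0.86 = 0.16279. For the 'positive' outcome, the likelihood ratio is 0.908/0.252 = 3.6032.
Posterior odds = 0.16279 × 3.6032 = 0.58656, so P(H|E) = 0.58656/(1+0.58656) = 0.370.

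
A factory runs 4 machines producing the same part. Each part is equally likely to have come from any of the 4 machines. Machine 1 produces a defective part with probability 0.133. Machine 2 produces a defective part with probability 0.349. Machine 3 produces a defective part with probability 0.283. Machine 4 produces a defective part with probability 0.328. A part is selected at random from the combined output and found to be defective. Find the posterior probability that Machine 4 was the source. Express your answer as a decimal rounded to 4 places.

Tabulate prior·likelihood by source: [1] prior 0.25, lik 0.133, product 0.03325; [2] prior 0.25, lik 0.349, product 0.08725; [3] prior 0.25, lik 0.283, product 0.07075; [4] prior 0.25, lik 0.328, product 0.08200.
Normalizing constant = 0.27325; the posterior for Machine 4 is its product over the sum, 0.08200/0.27325 = 0.3001.

Posterior probability ≈ 0.3001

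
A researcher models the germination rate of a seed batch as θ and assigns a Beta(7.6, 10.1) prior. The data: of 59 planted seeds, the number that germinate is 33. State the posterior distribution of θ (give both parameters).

Posterior: Beta(40.6, 36.1)

Observing 33 successes and 26 failures updates Beta(7.6, 10.1) by adding the success and failure counts to the two shape parameters: α = 7.6+33 = 40.6, β = 10.1+26 = 36.1.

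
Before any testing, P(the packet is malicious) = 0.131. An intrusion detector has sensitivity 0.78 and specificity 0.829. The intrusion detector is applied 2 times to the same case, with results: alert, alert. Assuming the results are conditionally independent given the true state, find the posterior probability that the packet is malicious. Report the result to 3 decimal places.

Posterior P(H) ≈ 0.758

With H the event that the packet is malicious, the joint likelihood of the observed sequence is P(data|H) = 0.78·0.78 = 0.60840 and P(data|¬H) = 0.171·0.171 = 0.029241.
Bayes: P(H|data) = 0.131·0.60840 / (0.131·0.60840 + 0.869·0.029241) = 0.079700/0.10511 = 0.7583.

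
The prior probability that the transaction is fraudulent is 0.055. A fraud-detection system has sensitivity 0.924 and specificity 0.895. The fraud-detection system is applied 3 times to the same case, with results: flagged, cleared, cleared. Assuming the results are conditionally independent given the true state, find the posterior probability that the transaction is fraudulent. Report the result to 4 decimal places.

Let H be the event that the transaction is fraudulent; start with P(H) = 0.055. P('flagged'|H) = 0.924, P('flagged'|¬H) = 0.105.
Update on result 1 ('flagged'): P(H) ← 0.924·0.0550 / (0.924·0.0550 + 0.105·0.9450) = 0.050820/0.15004 = 0.3387.
Update on result 2 ('cleared'): P(H) ← 0.076·0.3387 / (0.076·0.3387 + 0.895·0.6613) = 0.025741/0.61761 = 0.0417.
Update on result 3 ('cleared'): P(H) ← 0.076·0.0417 / (0.076·0.0417 + 0.895·0.9583) = 0.0031676/0.86087 = 0.0037.

Posterior P(H) ≈ 0.0037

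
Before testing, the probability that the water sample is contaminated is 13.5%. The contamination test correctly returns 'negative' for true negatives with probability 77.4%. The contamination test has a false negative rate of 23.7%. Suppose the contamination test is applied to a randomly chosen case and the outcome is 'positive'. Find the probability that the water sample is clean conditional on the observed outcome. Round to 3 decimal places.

P(¬H | E) ≈ 0.655

Write H for 'the water sample is contaminated'. Prior odds H:¬H = 0.135/0.865 = 0.15607. For the 'positive' outcome, the likelihood ratio is 0.763/0.226 = 3.3761.
Posterior odds = 0.15607 × 3.3761 = 0.52691, so P(H|E) = 0.52691/(1+0.52691) = 0.345. Then P(¬H|E) = 1 − 0.345 = 0.655.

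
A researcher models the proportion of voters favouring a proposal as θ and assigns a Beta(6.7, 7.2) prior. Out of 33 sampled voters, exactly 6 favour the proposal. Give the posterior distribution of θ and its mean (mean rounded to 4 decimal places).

The binomial likelihood is conjugate to the Beta prior: with 6 successes and 27 failures, the posterior is Beta(6.7+6, 7.2+27) = Beta(12.7, 34.2).
E[θ | data] = 12.7/(12.7+34.2) = 0.2708.

Posterior: Beta(12.7, 34.2); mean ≈ 0.2708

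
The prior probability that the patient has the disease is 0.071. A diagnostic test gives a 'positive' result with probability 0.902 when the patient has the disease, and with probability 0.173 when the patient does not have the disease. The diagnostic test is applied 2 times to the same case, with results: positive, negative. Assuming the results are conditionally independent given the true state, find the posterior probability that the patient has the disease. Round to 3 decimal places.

Let H be the event that the patient has the disease; start with P(H) = 0.071. P('positive'|H) = 0.902, P('positive'|¬H) = 0.173.
Update on result 1 ('positive'): P(H) ← 0.902·0.0710 / (0.902·0.0710 + 0.173·0.9290) = 0.064042/0.22476 = 0.2849.
Update on result 2 ('negative'): P(H) ← 0.098·0.2849 / (0.098·0.2849 + 0.827·0.7151) = 0.027924/0.61928 = 0.0451.

Posterior P(H) ≈ 0.045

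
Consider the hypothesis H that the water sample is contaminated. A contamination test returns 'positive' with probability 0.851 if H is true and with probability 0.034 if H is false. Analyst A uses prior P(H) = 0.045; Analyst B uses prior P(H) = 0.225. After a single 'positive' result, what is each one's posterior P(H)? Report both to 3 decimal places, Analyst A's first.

P('+'|H) = 0.851, P('+'|¬H) = 0.034.
Analyst A: numerator 0.851·0.045 = 0.038295; evidence = 0.038295+0.034·0.955 = 0.070765; posterior = 0.541.
Analyst B: numerator 0.851·0.225 = 0.19148; evidence = 0.19148+0.034·0.775 = 0.21783; posterior = 0.879.

Analyst A: 0.541; Analyst B: 0.879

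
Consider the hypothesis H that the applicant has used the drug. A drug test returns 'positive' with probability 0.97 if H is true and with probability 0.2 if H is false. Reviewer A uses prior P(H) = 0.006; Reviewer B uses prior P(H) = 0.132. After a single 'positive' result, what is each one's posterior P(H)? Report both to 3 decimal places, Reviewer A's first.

Reviewer A: 0.028; Reviewer B: 0.424

The likelihood ratio for a 'positive' result is 0.97/0.2 = 4.8500.
Reviewer A: prior odds 0.006/0.994 = 0.0060362; posterior odds 0.029276; posterior probability 0.028.
Reviewer B: prior odds 0.132/0.868 = 0.15207; posterior odds 0.73756; posterior probability 0.424.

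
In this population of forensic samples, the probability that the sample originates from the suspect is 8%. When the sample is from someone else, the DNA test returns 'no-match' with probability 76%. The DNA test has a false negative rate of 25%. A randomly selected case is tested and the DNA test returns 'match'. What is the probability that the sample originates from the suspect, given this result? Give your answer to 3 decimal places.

P(H | E) ≈ 0.214

Let H be the event that the sample originates from the suspect. P(H) = 0.08, so P(¬H) = 0.92. With E the 'match' result, P(E|H) = 0.75 and P(E|¬H) = 0.24.
P(E) = 0.75·0.08 + 0.24·0.92 = 0.060000 + 0.22080 = 0.28080.
By Bayes' theorem, P(H|E) = 0.060000 / 0.28080 = 0.214.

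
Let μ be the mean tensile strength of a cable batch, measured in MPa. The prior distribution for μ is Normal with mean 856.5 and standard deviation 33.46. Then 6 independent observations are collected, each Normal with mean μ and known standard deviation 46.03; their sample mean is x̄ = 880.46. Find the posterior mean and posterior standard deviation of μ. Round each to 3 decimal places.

Posterior mean ≈ 874.715; posterior SD ≈ 16.385

Prior precision 1/τ₀² = 1/33.46² = 0.00089320; data precision n/σ² = 6/46.03² = 0.00283184.
Posterior precision = 0.00089320 + 0.00283184 = 0.00372504, giving posterior SD = 1/√0.00372504 = 16.385.
Posterior mean = (0.00089320·856.5 + 0.00283184·880.46) / 0.00372504 = 874.715.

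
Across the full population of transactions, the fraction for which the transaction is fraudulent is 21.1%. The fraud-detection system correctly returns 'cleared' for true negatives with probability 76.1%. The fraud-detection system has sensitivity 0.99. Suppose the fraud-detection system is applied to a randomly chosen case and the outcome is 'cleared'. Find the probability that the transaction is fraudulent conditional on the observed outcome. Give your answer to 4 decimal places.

Let H be the event that the transaction is fraudulent. P(H) = 0.211, so P(¬H) = 0.789. With E the 'cleared' result, P(E|H) = 0.01 and P(E|¬H) = 0.761.
P(E) = 0.01·0.211 + 0.761·0.789 = 0.0021100 + 0.60043 = 0.60254.
By Bayes' theorem, P(H|E) = 0.0021100 / 0.60254 = 0.0035.

P(H | E) ≈ 0.0035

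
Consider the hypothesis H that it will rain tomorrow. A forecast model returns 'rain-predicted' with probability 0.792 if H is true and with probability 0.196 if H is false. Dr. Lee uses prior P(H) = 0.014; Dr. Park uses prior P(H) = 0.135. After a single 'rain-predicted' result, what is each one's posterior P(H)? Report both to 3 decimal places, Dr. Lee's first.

Dr. Lee: 0.054; Dr. Park: 0.387

The likelihood ratio for a 'rain-predicted' result is 0.792/0.196 = 4.0408.
Dr. Lee: prior odds 0.014/0.986 = 0.014199; posterior odds 0.057375; posterior probability 0.054.
Dr. Park: prior odds 0.135/0.865 = 0.15607; posterior odds 0.63065; posterior probability 0.387.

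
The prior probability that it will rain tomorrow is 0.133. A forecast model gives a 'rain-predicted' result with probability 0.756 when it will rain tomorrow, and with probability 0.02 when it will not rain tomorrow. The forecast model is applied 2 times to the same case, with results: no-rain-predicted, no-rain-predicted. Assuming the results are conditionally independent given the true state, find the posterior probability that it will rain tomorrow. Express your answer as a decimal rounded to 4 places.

Posterior P(H) ≈ 0.0094

With H the event that it will rain tomorrow, the joint likelihood of the observed sequence is P(data|H) = 0.244·0.244 = 0.059536 and P(data|¬H) = 0.98·0.98 = 0.96040.
Bayes: P(H|data) = 0.133·0.059536 / (0.133·0.059536 + 0.867·0.96040) = 0.0079183/0.84059 = 0.0094.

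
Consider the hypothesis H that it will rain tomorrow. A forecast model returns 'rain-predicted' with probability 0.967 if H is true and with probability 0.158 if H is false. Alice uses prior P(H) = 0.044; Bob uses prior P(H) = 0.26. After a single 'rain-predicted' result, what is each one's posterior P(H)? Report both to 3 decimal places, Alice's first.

Alice: 0.220; Bob: 0.683

P('+'|H) = 0.967, P('+'|¬H) = 0.158.
Alice: numerator 0.967·0.044 = 0.042548; evidence = 0.042548+0.158·0.956 = 0.19360; posterior = 0.220.
Bob: numerator 0.967·0.26 = 0.25142; evidence = 0.25142+0.158·0.74 = 0.36834; posterior = 0.683.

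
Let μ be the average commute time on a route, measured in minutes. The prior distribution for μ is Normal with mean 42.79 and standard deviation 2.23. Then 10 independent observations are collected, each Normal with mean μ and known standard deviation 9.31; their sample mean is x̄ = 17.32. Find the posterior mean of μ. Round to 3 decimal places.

Posterior mean ≈ 33.504

With known σ, the Normal prior is conjugate. Weight on the data is w = (n/σ²)/(n/σ² + 1/τ₀²) = 0.115372/(0.115372+0.201090) = 0.36457.
Posterior mean = w·x̄ + (1−w)·μ₀ = 0.36457·17.32 + 0.63543·42.79 = 33.504.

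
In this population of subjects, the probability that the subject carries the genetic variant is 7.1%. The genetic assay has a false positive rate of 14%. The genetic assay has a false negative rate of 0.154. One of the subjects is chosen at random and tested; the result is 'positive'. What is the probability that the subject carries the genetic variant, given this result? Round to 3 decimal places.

P(H | E) ≈ 0.316

Let H be the event that the subject carries the genetic variant. P(H) = 0.071, so P(¬H) = 0.929. With E the 'positive' result, P(E|H) = 0.846 and P(E|¬H) = 0.14.
P(E) = 0.846·0.071 + 0.14·0.929 = 0.060066 + 0.13006 = 0.19013.
By Bayes' theorem, P(H|E) = 0.060066 / 0.19013 = 0.316.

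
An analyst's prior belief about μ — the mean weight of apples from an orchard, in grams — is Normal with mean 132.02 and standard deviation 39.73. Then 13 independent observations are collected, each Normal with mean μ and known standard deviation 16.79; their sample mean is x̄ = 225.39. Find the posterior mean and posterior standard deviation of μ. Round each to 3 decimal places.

With known σ, the Normal prior is conjugate. Weight on the data is w = (n/σ²)/(n/σ² + 1/τ₀²) = 0.0461150/(0.0461150+0.00063352) = 0.98645.
Posterior mean = w·x̄ + (1−w)·μ₀ = 0.98645·225.39 + 0.013552·132.02 = 224.125. Posterior variance = 1/(0.0461150+0.00063352) = 21.3911, so SD = 4.625.

Posterior mean ≈ 224.125; posterior SD ≈ 4.625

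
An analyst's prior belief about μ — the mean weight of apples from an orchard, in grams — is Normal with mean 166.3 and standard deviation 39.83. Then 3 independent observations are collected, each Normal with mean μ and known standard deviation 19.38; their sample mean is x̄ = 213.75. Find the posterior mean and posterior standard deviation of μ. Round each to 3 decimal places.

Prior precision 1/τ₀² = 1/39.83² = 0.00063035; data precision n/σ² = 3/19.38² = 0.00798755.
Posterior precision = 0.00063035 + 0.00798755 = 0.00861790, giving posterior SD = 1/√0.00861790 = 10.772.
Posterior mean = (0.00063035·166.3 + 0.00798755·213.75) / 0.00861790 = 210.279.

Posterior mean ≈ 210.279; posterior SD ≈ 10.772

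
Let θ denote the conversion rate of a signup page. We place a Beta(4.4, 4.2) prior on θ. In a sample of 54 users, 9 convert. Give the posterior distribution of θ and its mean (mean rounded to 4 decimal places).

The binomial likelihood is conjugate to the Beta prior: with 9 successes and 45 failures, the posterior is Beta(4.4+9, 4.2+45) = Beta(13.4, 49.2).
Posterior mean = α/(α+β) = 13.4/62.6 = 0.2141.

Posterior: Beta(13.4, 49.2); mean ≈ 0.2141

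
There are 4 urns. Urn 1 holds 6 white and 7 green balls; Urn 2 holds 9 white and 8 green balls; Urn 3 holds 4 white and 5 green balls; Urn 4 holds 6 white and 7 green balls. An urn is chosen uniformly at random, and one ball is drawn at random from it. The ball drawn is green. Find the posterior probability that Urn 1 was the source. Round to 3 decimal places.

Tabulate prior·likelihood by source: [1] prior 0.25, lik 0.5385, product 0.1346; [2] prior 0.25, lik 0.4706, product 0.1176; [3] prior 0.25, lik 0.5556, product 0.1389; [4] prior 0.25, lik 0.5385, product 0.1346.
Normalizing constant = 0.52577; the posterior for Urn 1 is its product over the sum, 0.1346/0.52577 = 0.256.

Posterior probability ≈ 0.256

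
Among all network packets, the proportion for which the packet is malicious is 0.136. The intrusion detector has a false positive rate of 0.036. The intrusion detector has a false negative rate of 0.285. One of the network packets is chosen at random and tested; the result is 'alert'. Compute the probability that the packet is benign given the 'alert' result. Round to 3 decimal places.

P(¬H | E) ≈ 0.242

Write H for 'the packet is malicious'. Prior odds H:¬H = 0.136/0.864 = 0.15741. For the 'alert' outcome, the likelihood ratio is 0.715/0.036 = 19.861.
Posterior odds = 0.15741 × 19.861 = 3.1263, so P(H|E) = 3.1263/(1+3.1263) = 0.758. Then P(¬H|E) = 1 − 0.758 = 0.242.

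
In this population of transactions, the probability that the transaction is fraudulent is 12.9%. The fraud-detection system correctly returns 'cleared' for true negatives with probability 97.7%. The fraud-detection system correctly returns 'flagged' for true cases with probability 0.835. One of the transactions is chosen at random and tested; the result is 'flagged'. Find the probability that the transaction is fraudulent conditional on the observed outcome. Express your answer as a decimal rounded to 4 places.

Write H for 'the transaction is fraudulent'. Prior odds H:¬H = 0.129/0.871 = 0.14811. For the 'flagged' outcome, the likelihood ratio is 0.835/0.023 = 36.304.
Posterior odds = 0.14811 × 36.304 = 5.3769, so P(H|E) = 5.3769/(1+5.3769) = 0.8432.

P(H | E) ≈ 0.8432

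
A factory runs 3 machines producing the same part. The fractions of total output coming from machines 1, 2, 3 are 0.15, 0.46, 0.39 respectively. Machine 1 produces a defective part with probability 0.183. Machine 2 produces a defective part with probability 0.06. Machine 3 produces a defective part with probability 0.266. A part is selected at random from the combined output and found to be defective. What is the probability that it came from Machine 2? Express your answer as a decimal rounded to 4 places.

Tabulate prior·likelihood by source: [1] prior 0.15, lik 0.183, product 0.02745; [2] prior 0.46, lik 0.06, product 0.02760; [3] prior 0.39, lik 0.266, product 0.1037.
Normalizing constant = 0.15879; the posterior for Machine 2 is its product over the sum, 0.02760/0.15879 = 0.1738.

Posterior probability ≈ 0.1738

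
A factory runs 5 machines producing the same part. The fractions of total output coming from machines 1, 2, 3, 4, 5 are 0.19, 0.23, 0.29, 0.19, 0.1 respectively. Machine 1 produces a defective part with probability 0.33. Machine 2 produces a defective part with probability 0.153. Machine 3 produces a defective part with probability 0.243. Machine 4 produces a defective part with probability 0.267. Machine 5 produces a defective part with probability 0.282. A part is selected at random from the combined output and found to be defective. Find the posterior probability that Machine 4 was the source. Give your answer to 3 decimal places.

Posterior probability ≈ 0.205

Tabulate prior·likelihood by source: [1] prior 0.19, lik 0.33, product 0.06270; [2] prior 0.23, lik 0.153, product 0.03519; [3] prior 0.29, lik 0.243, product 0.07047; [4] prior 0.19, lik 0.267, product 0.05073; [5] prior 0.1, lik 0.282, product 0.02820.
Normalizing constant = 0.24729; the posterior for Machine 4 is its product over the sum, 0.05073/0.24729 = 0.205.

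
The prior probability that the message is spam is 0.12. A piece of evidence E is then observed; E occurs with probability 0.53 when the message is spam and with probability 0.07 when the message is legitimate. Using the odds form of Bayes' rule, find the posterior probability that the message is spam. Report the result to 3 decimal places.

Posterior probability ≈ 0.508

Prior odds = 0.12/(1−0.12) = 0.13636.
Likelihood ratio for E = 0.53/0.07 = 7.5714.
Posterior odds = prior odds × LR = 1.0325.
Posterior probability = odds/(1+odds) = 1.0325/2.0325 = 0.508.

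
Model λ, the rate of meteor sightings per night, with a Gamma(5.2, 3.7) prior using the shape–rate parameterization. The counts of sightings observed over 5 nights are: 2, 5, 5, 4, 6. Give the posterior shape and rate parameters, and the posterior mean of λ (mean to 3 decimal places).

The Poisson likelihood adds the total count to the shape and the number of exposure periods to the rate. Here ∑xᵢ = 22 and n = 5, so shape 5.2→27.2 and rate 3.7→8.7.
Posterior mean = shape/rate = 27.2/8.7 = 3.126.

Posterior: Gamma(shape=27.2, rate=8.7); mean ≈ 3.126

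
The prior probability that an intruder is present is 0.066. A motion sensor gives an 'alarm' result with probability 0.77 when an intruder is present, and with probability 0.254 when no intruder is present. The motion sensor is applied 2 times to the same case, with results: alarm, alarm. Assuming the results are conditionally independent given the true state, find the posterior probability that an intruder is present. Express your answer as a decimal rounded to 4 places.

With H the event that an intruder is present, the joint likelihood of the observed sequence is P(data|H) = 0.77·0.77 = 0.59290 and P(data|¬H) = 0.254·0.254 = 0.064516.
Bayes: P(H|data) = 0.066·0.59290 / (0.066·0.59290 + 0.934·0.064516) = 0.039131/0.099389 = 0.3937.

Posterior P(H) ≈ 0.3937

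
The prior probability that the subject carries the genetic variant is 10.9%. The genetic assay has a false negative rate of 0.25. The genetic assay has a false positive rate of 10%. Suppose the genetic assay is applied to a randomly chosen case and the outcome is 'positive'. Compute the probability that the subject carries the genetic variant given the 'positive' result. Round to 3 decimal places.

Write H for 'the subject carries the genetic variant'. Prior odds H:¬H = 0.109/0.891 = 0.12233. For the 'positive' outcome, the likelihood ratio is 0.75/0.1 = 7.5000.
Posterior odds = 0.12233 × 7.5000 = 0.91751, so P(H|E) = 0.91751/(1+0.91751) = 0.478.

P(H | E) ≈ 0.478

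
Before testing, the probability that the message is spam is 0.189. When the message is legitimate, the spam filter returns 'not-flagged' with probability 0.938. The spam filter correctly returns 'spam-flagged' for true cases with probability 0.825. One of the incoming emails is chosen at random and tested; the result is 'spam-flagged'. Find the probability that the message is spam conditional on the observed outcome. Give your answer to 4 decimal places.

Let H be the event that the message is spam. P(H) = 0.189, so P(¬H) = 0.811. With E the 'spam-flagged' result, P(E|H) = 0.825 and P(E|¬H) = 0.062.
P(E) = 0.825·0.189 + 0.062·0.811 = 0.15592 + 0.050282 = 0.20621.
By Bayes' theorem, P(H|E) = 0.15592 / 0.20621 = 0.7562.

P(H | E) ≈ 0.7562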